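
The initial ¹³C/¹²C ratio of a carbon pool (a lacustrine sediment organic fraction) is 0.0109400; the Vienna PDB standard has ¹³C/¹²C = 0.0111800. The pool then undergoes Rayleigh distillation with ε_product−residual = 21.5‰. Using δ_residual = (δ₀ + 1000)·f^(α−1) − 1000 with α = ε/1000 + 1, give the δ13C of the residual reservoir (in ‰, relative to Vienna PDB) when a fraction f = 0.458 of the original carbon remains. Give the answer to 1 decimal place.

δ₀ = (0.0109400/0.0111800 − 1)×1000 = (0.978533 − 1)×1000 = -21.467‰
α − 1 = ε/1000 = 0.0215
f^(α−1) = 0.458^(0.0215) = 0.983351
δ_res = (-21.467 + 1000) × 0.983351 − 1000 = 962.242 − 1000 = -37.76‰

-37.8‰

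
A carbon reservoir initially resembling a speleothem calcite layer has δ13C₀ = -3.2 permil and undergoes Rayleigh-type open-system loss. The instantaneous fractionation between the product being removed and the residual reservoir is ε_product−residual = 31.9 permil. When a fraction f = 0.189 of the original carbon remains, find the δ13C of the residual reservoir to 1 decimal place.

Rayleigh residual: δ_res = (δ₀ + 1000)·f^(α−1) − 1000
α = ε/1000 + 1 = 1.03190, so α − 1 = 0.03190
f^(α−1) = 0.189^(0.03190) = 0.948242
δ_res = (-3.2 + 1000) × 0.948242 − 1000 = 945.208 − 1000 = -54.79 permil

-54.8 permil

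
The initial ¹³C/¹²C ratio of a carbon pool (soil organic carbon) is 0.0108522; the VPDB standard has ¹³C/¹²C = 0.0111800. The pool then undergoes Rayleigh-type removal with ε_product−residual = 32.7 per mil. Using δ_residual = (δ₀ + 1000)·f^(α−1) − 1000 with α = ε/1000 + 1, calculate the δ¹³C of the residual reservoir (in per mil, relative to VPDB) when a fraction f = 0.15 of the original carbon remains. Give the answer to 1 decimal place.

-87.7 per mil

δ₀ = (0.0108522/0.0111800 − 1)×1000 = (0.970680 − 1)×1000 = -29.320 per mil
α − 1 = ε/1000 = 0.0327
f^(α−1) = 0.15^(0.0327) = 0.939849
δ_res = (-29.320 + 1000) × 0.939849 − 1000 = 912.293 − 1000 = -87.71 per mil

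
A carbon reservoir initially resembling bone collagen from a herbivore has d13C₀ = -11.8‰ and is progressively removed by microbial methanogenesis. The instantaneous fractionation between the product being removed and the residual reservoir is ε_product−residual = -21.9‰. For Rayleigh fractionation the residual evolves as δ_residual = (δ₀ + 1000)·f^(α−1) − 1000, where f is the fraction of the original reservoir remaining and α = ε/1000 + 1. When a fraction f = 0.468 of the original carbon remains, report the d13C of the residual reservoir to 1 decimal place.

Rayleigh residual: δ_res = (δ₀ + 1000)·f^(α−1) − 1000
α = ε/1000 + 1 = 0.97810, so α − 1 = -0.02190
f^(α−1) = 0.468^(-0.02190) = 1.016767
δ_res = (-11.8 + 1000) × 1.016767 − 1000 = 1004.770 − 1000 = 4.77‰

4.8‰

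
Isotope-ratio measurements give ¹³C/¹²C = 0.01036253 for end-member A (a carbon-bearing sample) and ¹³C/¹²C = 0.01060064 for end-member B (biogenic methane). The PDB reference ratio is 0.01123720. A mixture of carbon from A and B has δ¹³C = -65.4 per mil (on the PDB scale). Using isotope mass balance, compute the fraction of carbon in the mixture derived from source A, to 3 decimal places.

δ_A = (0.01036253/0.01123720 − 1)×1000 = (0.922163 − 1)×1000 = -77.837 per mil
δ_B = (0.01060064/0.01123720 − 1)×1000 = (0.943352 − 1)×1000 = -56.648 per mil
f_A = (δ_mix − δ_B)/(δ_A − δ_B) = (-65.4 − (-56.648))/(-77.837 − (-56.648))
f_A = -8.752 / -21.189 = 0.4131

0.413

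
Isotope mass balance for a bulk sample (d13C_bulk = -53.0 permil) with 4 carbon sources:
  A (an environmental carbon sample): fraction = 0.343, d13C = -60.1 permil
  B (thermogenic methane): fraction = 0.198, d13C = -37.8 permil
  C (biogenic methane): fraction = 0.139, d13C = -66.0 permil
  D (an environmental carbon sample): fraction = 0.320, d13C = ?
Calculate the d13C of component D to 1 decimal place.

Isotope mass balance: δ_bulk = Σ fᵢ·δᵢ.
-53.0 = 0.343×(-60.1) + 0.198×(-37.8) + 0.139×(-66.0) + 0.320×δ_D
0.320·δ_D = -53.0 − (-37.273) = -15.727
δ_D = -15.727 / 0.320 = -49.15 permil

-49.1 permil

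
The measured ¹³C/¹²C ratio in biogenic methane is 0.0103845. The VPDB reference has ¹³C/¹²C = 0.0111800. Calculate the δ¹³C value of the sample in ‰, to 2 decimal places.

δ¹³C = (R_sample / R_standard − 1) × 1000
R_sample / R_standard = 0.0103845 / 0.0111800 = 0.928846
δ¹³C = (0.928846 − 1) × 1000 = -71.154‰

-71.15‰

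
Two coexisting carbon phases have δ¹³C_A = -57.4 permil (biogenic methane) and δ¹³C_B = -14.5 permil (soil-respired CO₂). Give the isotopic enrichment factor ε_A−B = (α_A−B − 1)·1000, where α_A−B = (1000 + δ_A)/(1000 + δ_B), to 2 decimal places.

α_A−B = (1000 + -57.4) / (1000 + -14.5) = 942.6 / 985.5 = 0.956469
ε_A−B = (0.956469 − 1) × 1000 = -43.531 permil
(The approximation ε ≈ δ_A − δ_B would give -42.9 permil.)

-43.53 permil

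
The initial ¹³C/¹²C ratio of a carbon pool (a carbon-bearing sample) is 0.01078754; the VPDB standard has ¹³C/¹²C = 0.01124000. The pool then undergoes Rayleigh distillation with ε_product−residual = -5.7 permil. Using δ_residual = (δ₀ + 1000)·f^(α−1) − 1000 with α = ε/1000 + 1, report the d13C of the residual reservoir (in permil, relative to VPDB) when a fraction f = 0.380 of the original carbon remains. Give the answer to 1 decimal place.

-34.9 permil

δ₀ = (0.01078754/0.01124000 − 1)×1000 = (0.959746 − 1)×1000 = -40.254 permil
α − 1 = ε/1000 = -0.0057
f^(α−1) = 0.380^(-0.0057) = 1.005530
δ_res = (-40.254 + 1000) × 1.005530 − 1000 = 965.053 − 1000 = -34.95 permil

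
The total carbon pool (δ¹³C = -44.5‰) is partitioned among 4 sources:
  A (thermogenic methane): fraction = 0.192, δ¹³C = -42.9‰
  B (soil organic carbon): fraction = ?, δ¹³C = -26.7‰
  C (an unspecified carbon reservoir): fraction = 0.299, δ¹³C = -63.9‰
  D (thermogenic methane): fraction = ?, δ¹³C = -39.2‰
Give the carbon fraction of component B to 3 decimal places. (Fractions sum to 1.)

Let f_B and f_D be the unknown fractions; fractions sum to 1 so f_B + f_D = 0.509.
Mass balance: Σ fᵢ·δᵢ = δ_bulk ⇒ f_B·(-26.7) + f_D·(-39.2) = -44.5 − (-27.343) = -17.157
Substitute f_D = 0.509 − f_B:
f_B·(-26.7 − -39.2) = -17.157 − 0.509×(-39.2) = 2.796
f_B = 2.796 / 12.5 = 0.2237

0.224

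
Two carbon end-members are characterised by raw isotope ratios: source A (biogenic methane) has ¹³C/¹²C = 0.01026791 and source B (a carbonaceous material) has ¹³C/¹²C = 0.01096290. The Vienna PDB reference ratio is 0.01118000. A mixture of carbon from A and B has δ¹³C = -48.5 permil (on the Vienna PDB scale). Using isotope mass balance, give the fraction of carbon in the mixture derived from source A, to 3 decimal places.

0.468

δ_A = (0.01026791/0.01118000 − 1)×1000 = (0.918418 − 1)×1000 = -81.582 permil
δ_B = (0.01096290/0.01118000 − 1)×1000 = (0.980581 − 1)×1000 = -19.419 permil
f_A = (δ_mix − δ_B)/(δ_A − δ_B) = (-48.5 − (-19.419))/(-81.582 − (-19.419))
f_A = -29.081 / -62.164 = 0.4678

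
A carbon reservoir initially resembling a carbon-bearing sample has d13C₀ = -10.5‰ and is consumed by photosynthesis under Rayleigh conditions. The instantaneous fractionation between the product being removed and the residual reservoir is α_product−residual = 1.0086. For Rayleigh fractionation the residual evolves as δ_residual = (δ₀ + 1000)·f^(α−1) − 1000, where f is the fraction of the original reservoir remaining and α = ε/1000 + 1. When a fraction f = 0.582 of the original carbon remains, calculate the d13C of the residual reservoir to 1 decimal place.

-15.1‰

Rayleigh residual: δ_res = (δ₀ + 1000)·f^(α−1) − 1000
α − 1 = 0.00860
f^(α−1) = 0.582^(0.00860) = 0.995356
δ_res = (-10.5 + 1000) × 0.995356 − 1000 = 984.905 − 1000 = -15.10‰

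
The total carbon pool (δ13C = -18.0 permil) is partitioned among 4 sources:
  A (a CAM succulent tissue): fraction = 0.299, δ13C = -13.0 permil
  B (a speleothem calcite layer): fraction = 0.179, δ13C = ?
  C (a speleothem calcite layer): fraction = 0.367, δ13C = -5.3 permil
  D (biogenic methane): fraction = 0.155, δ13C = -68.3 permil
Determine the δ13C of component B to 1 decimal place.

Isotope mass balance: δ_bulk = Σ fᵢ·δᵢ.
-18.0 = 0.299×(-13.0) + 0.179×δ_B + 0.367×(-5.3) + 0.155×(-68.3)
0.179·δ_B = -18.0 − (-16.419) = -1.581
δ_B = -1.581 / 0.179 = -8.83 permil

-8.8 permil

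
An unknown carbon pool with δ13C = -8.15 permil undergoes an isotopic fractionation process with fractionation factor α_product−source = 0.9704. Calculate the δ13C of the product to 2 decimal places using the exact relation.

δ_product = (δ_source + 1000)·α − 1000
δ_product = (-8.15 + 1000) × 0.9704 − 1000
δ_product = 962.491 − 1000 = -37.509 permil

-37.51 permil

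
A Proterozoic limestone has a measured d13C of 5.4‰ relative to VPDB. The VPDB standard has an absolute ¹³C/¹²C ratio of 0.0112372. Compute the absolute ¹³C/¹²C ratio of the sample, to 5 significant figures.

R_sample = R_standard × (d13C/1000 + 1)
R_sample = 0.0112372 × (5.4/1000 + 1) = 0.0112372 × 1.005400
R_sample = 0.0112979

0.011298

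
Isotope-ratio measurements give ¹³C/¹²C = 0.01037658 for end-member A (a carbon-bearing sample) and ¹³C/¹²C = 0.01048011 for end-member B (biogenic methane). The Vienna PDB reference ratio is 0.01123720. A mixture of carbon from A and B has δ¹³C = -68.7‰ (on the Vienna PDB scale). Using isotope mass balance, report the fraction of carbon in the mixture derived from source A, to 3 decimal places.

0.144

δ_A = (0.01037658/0.01123720 − 1)×1000 = (0.923413 − 1)×1000 = -76.587‰
δ_B = (0.01048011/0.01123720 − 1)×1000 = (0.932626 − 1)×1000 = -67.374‰
f_A = (δ_mix − δ_B)/(δ_A − δ_B) = (-68.7 − (-67.374))/(-76.587 − (-67.374))
f_A = -1.326 / -9.213 = 0.1440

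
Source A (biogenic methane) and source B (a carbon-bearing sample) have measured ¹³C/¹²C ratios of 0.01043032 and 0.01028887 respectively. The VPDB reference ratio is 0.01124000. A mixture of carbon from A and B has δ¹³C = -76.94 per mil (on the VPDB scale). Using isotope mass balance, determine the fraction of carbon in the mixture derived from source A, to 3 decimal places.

0.610

δ_A = (0.01043032/0.01124000 − 1)×1000 = (0.927964 − 1)×1000 = -72.036 per mil
δ_B = (0.01028887/0.01124000 − 1)×1000 = (0.915380 − 1)×1000 = -84.620 per mil
f_A = (δ_mix − δ_B)/(δ_A − δ_B) = (-76.94 − (-84.620))/(-72.036 − (-84.620))
f_A = 7.680 / 12.585 = 0.6103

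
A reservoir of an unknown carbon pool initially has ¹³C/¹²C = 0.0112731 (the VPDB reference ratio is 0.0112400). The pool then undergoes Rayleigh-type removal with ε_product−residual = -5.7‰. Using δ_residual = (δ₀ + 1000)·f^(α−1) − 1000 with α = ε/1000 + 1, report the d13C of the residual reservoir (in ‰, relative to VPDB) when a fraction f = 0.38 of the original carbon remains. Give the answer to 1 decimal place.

8.5‰

δ₀ = (0.0112731/0.0112400 − 1)×1000 = (1.002945 − 1)×1000 = 2.945‰
α − 1 = ε/1000 = -0.0057
f^(α−1) = 0.38^(-0.0057) = 1.005530
δ_res = (2.945 + 1000) × 1.005530 − 1000 = 1008.492 − 1000 = 8.49‰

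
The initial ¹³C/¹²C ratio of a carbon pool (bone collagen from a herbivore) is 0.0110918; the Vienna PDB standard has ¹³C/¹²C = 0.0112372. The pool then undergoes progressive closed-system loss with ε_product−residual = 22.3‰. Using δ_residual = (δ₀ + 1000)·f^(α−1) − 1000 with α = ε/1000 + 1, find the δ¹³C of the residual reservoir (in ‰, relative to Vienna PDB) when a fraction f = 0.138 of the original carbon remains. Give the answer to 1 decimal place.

-55.6‰

δ₀ = (0.0110918/0.0112372 − 1)×1000 = (0.987061 − 1)×1000 = -12.939‰
α − 1 = ε/1000 = 0.0223
f^(α−1) = 0.138^(0.0223) = 0.956796
δ_res = (-12.939 + 1000) × 0.956796 − 1000 = 944.416 − 1000 = -55.58‰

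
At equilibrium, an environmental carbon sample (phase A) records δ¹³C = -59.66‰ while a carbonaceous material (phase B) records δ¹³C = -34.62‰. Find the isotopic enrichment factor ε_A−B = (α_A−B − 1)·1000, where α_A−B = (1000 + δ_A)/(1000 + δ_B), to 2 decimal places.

-25.94‰

α_A−B = (1000 + -59.66) / (1000 + -34.62) = 940.34 / 965.38 = 0.974062
ε_A−B = (0.974062 − 1) × 1000 = -25.938‰
(The approximation ε ≈ δ_A − δ_B would give -25.04‰.)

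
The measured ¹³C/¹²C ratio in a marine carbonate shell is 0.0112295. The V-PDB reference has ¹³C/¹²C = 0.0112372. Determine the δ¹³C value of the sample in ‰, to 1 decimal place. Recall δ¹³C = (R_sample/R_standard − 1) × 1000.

-0.7‰

δ¹³C = (R_sample / R_standard − 1) × 1000
R_sample / R_standard = 0.0112295 / 0.0112372 = 0.999315
δ¹³C = (0.999315 − 1) × 1000 = -0.69‰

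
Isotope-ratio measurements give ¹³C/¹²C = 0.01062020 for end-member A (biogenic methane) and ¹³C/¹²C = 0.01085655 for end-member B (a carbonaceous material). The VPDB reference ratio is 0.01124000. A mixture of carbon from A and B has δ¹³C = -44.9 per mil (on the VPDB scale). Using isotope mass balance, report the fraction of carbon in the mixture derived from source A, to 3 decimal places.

0.513

δ_A = (0.01062020/0.01124000 − 1)×1000 = (0.944858 − 1)×1000 = -55.142 per mil
δ_B = (0.01085655/0.01124000 − 1)×1000 = (0.965885 − 1)×1000 = -34.115 per mil
f_A = (δ_mix − δ_B)/(δ_A − δ_B) = (-44.9 − (-34.115))/(-55.142 − (-34.115))
f_A = -10.785 / -21.028 = 0.5129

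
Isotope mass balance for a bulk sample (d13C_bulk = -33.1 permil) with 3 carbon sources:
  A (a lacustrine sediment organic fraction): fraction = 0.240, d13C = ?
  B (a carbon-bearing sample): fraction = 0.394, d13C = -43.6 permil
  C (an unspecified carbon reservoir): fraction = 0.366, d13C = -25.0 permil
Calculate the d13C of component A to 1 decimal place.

Isotope mass balance: δ_bulk = Σ fᵢ·δᵢ.
-33.1 = 0.240×δ_A + 0.394×(-43.6) + 0.366×(-25.0)
0.240·δ_A = -33.1 − (-26.328) = -6.772
δ_A = -6.772 / 0.240 = -28.21 permil

-28.2 permil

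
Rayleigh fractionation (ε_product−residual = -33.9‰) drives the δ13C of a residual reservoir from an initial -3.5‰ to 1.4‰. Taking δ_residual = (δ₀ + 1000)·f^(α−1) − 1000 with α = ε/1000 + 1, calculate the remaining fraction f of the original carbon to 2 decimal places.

0.87

α − 1 = ε/1000 = -0.0339
(δ_res + 1000)/(δ₀ + 1000) = (1.4 + 1000)/(-3.5 + 1000) = 1001.4/996.5 = 1.004917
f = 1.004917^(1/-0.0339) = exp(ln(1.004917)/-0.0339) = exp(0.00491/-0.0339)
f = exp(-0.1447) = 0.8653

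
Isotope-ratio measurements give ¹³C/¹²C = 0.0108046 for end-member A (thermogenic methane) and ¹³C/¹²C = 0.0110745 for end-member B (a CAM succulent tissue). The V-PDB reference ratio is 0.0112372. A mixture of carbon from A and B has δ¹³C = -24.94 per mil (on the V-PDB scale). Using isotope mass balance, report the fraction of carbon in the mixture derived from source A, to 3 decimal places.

δ_A = (0.0108046/0.0112372 − 1)×1000 = (0.961503 − 1)×1000 = -38.497 per mil
δ_B = (0.0110745/0.0112372 − 1)×1000 = (0.985521 − 1)×1000 = -14.479 per mil
f_A = (δ_mix − δ_B)/(δ_A − δ_B) = (-24.94 − (-14.479))/(-38.497 − (-14.479))
f_A = -10.461 / -24.018 = 0.4356

0.436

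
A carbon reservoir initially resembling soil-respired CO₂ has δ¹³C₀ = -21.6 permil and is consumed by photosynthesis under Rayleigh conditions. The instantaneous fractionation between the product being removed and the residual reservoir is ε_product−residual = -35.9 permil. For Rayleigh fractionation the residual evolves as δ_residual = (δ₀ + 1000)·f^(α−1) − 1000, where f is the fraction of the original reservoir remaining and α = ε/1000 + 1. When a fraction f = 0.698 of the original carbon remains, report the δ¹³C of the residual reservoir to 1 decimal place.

-8.9 permil

Rayleigh residual: δ_res = (δ₀ + 1000)·f^(α−1) − 1000
α = ε/1000 + 1 = 0.96410, so α − 1 = -0.03590
f^(α−1) = 0.698^(-0.03590) = 1.012991
δ_res = (-21.6 + 1000) × 1.012991 − 1000 = 991.110 − 1000 = -8.89 permil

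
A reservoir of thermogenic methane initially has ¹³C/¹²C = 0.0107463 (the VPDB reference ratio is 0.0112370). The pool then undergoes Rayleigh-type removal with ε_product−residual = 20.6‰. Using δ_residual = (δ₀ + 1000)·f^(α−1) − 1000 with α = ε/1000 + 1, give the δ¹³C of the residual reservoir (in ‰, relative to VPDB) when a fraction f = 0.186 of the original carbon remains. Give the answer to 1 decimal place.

-76.2‰

δ₀ = (0.0107463/0.0112370 − 1)×1000 = (0.956332 − 1)×1000 = -43.668‰
α − 1 = ε/1000 = 0.0206
f^(α−1) = 0.186^(0.0206) = 0.965944
δ_res = (-43.668 + 1000) × 0.965944 − 1000 = 923.763 − 1000 = -76.24‰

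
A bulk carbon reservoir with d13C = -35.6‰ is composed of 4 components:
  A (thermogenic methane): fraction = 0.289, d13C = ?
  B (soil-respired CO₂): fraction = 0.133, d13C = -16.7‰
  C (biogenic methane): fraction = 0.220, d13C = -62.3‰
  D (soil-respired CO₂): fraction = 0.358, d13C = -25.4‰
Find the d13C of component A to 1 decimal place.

Isotope mass balance: δ_bulk = Σ fᵢ·δᵢ.
-35.6 = 0.289×δ_A + 0.133×(-16.7) + 0.220×(-62.3) + 0.358×(-25.4)
0.289·δ_A = -35.6 − (-25.020) = -10.580
δ_A = -10.580 / 0.289 = -36.61‰

-36.6‰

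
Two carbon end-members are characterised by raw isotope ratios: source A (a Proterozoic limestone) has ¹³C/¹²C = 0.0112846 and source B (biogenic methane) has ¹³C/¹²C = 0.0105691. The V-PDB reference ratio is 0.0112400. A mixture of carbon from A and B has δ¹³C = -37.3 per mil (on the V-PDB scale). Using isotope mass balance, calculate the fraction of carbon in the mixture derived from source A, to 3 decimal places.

δ_A = (0.0112846/0.0112400 − 1)×1000 = (1.003968 − 1)×1000 = 3.968 per mil
δ_B = (0.0105691/0.0112400 − 1)×1000 = (0.940311 − 1)×1000 = -59.689 per mil
f_A = (δ_mix − δ_B)/(δ_A − δ_B) = (-37.3 − (-59.689))/(3.968 − (-59.689))
f_A = 22.389 / 63.657 = 0.3517

0.352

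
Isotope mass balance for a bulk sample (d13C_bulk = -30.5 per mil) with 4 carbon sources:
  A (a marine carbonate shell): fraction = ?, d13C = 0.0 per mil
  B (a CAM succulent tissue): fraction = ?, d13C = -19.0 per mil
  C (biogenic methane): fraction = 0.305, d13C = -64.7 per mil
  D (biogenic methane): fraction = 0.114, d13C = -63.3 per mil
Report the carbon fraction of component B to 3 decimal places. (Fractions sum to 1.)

0.187

Let f_B and f_A be the unknown fractions; fractions sum to 1 so f_B + f_A = 0.581.
Mass balance: Σ fᵢ·δᵢ = δ_bulk ⇒ f_B·(-19.0) + f_A·(0.0) = -30.5 − (-26.950) = -3.550
Substitute f_A = 0.581 − f_B:
f_B·(-19.0 − 0.0) = -3.550 − 0.581×(0.0) = -3.550
f_B = -3.550 / -19.0 = 0.1869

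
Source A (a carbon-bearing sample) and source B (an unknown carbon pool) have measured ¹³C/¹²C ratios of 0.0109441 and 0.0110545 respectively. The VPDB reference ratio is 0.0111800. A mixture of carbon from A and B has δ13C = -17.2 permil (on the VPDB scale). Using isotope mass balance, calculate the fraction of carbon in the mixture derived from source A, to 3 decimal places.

0.605

δ_A = (0.0109441/0.0111800 − 1)×1000 = (0.978900 − 1)×1000 = -21.100 permil
δ_B = (0.0110545/0.0111800 − 1)×1000 = (0.988775 − 1)×1000 = -11.225 permil
f_A = (δ_mix − δ_B)/(δ_A − δ_B) = (-17.2 − (-11.225))/(-21.100 − (-11.225))
f_A = -5.975 / -9.875 = 0.6050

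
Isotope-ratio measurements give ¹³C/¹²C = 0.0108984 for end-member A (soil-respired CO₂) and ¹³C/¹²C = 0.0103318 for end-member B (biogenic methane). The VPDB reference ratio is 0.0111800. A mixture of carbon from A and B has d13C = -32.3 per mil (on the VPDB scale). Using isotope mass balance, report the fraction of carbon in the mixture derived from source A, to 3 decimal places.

δ_A = (0.0108984/0.0111800 − 1)×1000 = (0.974812 − 1)×1000 = -25.188 per mil
δ_B = (0.0103318/0.0111800 − 1)×1000 = (0.924132 − 1)×1000 = -75.868 per mil
f_A = (δ_mix − δ_B)/(δ_A − δ_B) = (-32.3 − (-75.868))/(-25.188 − (-75.868))
f_A = 43.568 / 50.680 = 0.8597

0.860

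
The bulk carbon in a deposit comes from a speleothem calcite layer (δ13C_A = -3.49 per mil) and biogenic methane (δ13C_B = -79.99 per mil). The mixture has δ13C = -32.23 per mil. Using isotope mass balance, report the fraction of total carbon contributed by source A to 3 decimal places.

0.624

δ_mix = f_A·δ_A + (1 − f_A)·δ_B  ⇒  f_A = (δ_mix − δ_B)/(δ_A − δ_B)
f_A = (-32.23 − (-79.99)) / (-3.49 − (-79.99))
f_A = 47.76 / 76.50 = 0.6243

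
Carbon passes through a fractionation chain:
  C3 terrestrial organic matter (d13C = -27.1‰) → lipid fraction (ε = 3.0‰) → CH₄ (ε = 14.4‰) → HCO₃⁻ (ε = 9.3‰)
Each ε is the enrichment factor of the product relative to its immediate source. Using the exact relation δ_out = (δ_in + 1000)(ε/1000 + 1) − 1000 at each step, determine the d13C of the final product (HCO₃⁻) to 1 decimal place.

-0.9‰

step 1: δ = (-27.10 + 1000)·(3.0/1000 + 1) − 1000 = -24.18‰
step 2: δ = (-24.18 + 1000)·(14.4/1000 + 1) − 1000 = -10.13‰
step 3: δ = (-10.13 + 1000)·(9.3/1000 + 1) − 1000 = -0.92‰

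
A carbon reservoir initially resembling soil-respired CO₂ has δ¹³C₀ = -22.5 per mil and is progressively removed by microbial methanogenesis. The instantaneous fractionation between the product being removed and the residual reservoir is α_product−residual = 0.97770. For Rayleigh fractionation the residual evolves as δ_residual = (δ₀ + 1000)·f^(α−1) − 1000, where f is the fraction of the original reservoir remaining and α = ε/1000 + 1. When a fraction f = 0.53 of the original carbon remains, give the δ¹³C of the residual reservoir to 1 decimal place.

Rayleigh residual: δ_res = (δ₀ + 1000)·f^(α−1) − 1000
α − 1 = -0.02230
f^(α−1) = 0.53^(-0.02230) = 1.014258
δ_res = (-22.5 + 1000) × 1.014258 − 1000 = 991.438 − 1000 = -8.56 per mil

-8.6 per mil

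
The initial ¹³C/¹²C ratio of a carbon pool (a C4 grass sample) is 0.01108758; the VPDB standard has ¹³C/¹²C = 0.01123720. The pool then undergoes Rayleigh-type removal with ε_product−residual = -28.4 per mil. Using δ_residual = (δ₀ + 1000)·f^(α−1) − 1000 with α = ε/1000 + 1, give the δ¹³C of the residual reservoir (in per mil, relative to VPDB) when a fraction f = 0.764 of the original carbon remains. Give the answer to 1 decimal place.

-5.7 per mil

δ₀ = (0.01108758/0.01123720 − 1)×1000 = (0.986685 − 1)×1000 = -13.315 per mil
α − 1 = ε/1000 = -0.0284
f^(α−1) = 0.764^(-0.0284) = 1.007674
δ_res = (-13.315 + 1000) × 1.007674 − 1000 = 994.257 − 1000 = -5.74 per mil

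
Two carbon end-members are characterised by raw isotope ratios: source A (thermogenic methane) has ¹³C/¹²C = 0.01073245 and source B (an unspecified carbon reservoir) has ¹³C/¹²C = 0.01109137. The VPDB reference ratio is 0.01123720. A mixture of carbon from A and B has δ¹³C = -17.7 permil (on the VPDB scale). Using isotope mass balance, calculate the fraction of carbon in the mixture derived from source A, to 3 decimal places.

δ_A = (0.01073245/0.01123720 − 1)×1000 = (0.955082 − 1)×1000 = -44.918 permil
δ_B = (0.01109137/0.01123720 − 1)×1000 = (0.987023 − 1)×1000 = -12.977 permil
f_A = (δ_mix − δ_B)/(δ_A − δ_B) = (-17.7 − (-12.977))/(-44.918 − (-12.977))
f_A = -4.723 / -31.940 = 0.1479

0.148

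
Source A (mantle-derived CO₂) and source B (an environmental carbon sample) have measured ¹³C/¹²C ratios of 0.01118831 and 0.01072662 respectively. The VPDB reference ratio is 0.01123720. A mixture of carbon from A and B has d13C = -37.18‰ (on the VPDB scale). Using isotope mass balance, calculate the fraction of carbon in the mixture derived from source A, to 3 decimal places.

δ_A = (0.01118831/0.01123720 − 1)×1000 = (0.995649 − 1)×1000 = -4.351‰
δ_B = (0.01072662/0.01123720 − 1)×1000 = (0.954563 − 1)×1000 = -45.437‰
f_A = (δ_mix − δ_B)/(δ_A − δ_B) = (-37.18 − (-45.437))/(-4.351 − (-45.437))
f_A = 8.257 / 41.086 = 0.2010

0.201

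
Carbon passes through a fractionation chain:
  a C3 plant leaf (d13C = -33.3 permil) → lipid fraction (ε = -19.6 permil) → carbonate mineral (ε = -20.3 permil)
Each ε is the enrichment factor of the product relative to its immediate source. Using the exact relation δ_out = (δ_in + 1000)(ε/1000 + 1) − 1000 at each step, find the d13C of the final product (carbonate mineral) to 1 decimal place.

-71.5 permil

step 1: δ = (-33.30 + 1000)·(-19.6/1000 + 1) − 1000 = -52.25 permil
step 2: δ = (-52.25 + 1000)·(-20.3/1000 + 1) − 1000 = -71.49 permil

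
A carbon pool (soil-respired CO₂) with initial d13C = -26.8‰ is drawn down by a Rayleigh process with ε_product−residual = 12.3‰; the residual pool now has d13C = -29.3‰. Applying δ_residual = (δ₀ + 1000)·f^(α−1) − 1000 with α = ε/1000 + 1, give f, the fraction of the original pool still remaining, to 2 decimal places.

α − 1 = ε/1000 = 0.0123
(δ_res + 1000)/(δ₀ + 1000) = (-29.3 + 1000)/(-26.8 + 1000) = 970.7/973.2 = 0.997431
f = 0.997431^(1/0.0123) = exp(ln(0.997431)/0.0123) = exp(-0.00257/0.0123)
f = exp(-0.2091) = 0.8113

0.81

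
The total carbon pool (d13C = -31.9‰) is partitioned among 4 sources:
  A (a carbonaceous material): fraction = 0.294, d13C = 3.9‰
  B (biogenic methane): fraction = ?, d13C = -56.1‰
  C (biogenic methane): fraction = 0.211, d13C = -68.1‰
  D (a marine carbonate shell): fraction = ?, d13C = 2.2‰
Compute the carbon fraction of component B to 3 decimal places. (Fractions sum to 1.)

0.339

Let f_B and f_D be the unknown fractions; fractions sum to 1 so f_B + f_D = 0.495.
Mass balance: Σ fᵢ·δᵢ = δ_bulk ⇒ f_B·(-56.1) + f_D·(2.2) = -31.9 − (-13.222) = -18.678
Substitute f_D = 0.495 − f_B:
f_B·(-56.1 − 2.2) = -18.678 − 0.495×(2.2) = -19.767
f_B = -19.767 / -58.3 = 0.3390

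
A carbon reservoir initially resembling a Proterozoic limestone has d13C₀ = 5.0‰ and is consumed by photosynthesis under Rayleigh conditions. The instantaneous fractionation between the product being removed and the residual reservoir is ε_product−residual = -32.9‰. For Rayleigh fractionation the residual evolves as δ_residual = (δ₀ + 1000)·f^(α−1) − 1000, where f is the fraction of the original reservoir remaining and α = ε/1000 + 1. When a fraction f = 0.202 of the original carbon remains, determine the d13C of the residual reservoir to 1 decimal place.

Rayleigh residual: δ_res = (δ₀ + 1000)·f^(α−1) − 1000
α = ε/1000 + 1 = 0.96710, so α − 1 = -0.03290
f^(α−1) = 0.202^(-0.03290) = 1.054032
δ_res = (5.0 + 1000) × 1.054032 − 1000 = 1059.303 − 1000 = 59.30‰

59.3‰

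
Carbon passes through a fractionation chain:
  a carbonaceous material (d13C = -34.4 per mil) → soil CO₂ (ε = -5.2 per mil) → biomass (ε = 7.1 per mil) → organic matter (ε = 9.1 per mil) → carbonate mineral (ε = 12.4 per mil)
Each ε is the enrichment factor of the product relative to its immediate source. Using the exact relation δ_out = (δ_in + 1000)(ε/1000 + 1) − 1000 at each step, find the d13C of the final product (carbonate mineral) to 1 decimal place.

-11.7 per mil

step 1: δ = (-34.40 + 1000)·(-5.2/1000 + 1) − 1000 = -39.42 per mil
step 2: δ = (-39.42 + 1000)·(7.1/1000 + 1) − 1000 = -32.60 per mil
step 3: δ = (-32.60 + 1000)·(9.1/1000 + 1) − 1000 = -23.80 per mil
step 4: δ = (-23.80 + 1000)·(12.4/1000 + 1) − 1000 = -11.69 per mil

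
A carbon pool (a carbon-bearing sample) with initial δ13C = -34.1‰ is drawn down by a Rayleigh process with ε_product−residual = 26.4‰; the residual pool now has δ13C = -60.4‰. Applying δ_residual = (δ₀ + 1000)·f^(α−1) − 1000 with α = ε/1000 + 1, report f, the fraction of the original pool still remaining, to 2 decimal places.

0.35

α − 1 = ε/1000 = 0.0264
(δ_res + 1000)/(δ₀ + 1000) = (-60.4 + 1000)/(-34.1 + 1000) = 939.6/965.9 = 0.972772
f = 0.972772^(1/0.0264) = exp(ln(0.972772)/0.0264) = exp(-0.02761/0.0264)
f = exp(-1.0457) = 0.3515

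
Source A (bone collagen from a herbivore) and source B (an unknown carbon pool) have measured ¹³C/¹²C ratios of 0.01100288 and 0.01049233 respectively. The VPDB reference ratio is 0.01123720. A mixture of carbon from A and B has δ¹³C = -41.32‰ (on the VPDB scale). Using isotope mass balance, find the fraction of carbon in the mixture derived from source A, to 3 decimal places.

δ_A = (0.01100288/0.01123720 − 1)×1000 = (0.979148 − 1)×1000 = -20.852‰
δ_B = (0.01049233/0.01123720 − 1)×1000 = (0.933714 − 1)×1000 = -66.286‰
f_A = (δ_mix − δ_B)/(δ_A − δ_B) = (-41.32 − (-66.286))/(-20.852 − (-66.286))
f_A = 24.966 / 45.434 = 0.5495

0.550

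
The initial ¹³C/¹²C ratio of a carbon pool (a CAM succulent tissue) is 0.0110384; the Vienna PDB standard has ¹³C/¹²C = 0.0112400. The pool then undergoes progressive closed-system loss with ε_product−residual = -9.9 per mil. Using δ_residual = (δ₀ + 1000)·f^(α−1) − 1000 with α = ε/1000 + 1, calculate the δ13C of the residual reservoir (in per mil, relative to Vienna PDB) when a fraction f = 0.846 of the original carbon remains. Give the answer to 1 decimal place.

-16.3 per mil

δ₀ = (0.0110384/0.0112400 − 1)×1000 = (0.982064 − 1)×1000 = -17.936 per mil
α − 1 = ε/1000 = -0.0099
f^(α−1) = 0.846^(-0.0099) = 1.001657
δ_res = (-17.936 + 1000) × 1.001657 − 1000 = 983.691 − 1000 = -16.31 per mil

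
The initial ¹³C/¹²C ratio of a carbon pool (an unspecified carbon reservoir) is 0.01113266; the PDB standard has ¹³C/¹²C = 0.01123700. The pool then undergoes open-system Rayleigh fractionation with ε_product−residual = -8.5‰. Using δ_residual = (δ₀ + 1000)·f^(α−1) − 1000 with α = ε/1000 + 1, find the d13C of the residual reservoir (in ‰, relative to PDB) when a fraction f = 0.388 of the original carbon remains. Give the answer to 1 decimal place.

-1.3‰

δ₀ = (0.01113266/0.01123700 − 1)×1000 = (0.990715 − 1)×1000 = -9.285‰
α − 1 = ε/1000 = -0.0085
f^(α−1) = 0.388^(-0.0085) = 1.008080
δ_res = (-9.285 + 1000) × 1.008080 − 1000 = 998.719 − 1000 = -1.28‰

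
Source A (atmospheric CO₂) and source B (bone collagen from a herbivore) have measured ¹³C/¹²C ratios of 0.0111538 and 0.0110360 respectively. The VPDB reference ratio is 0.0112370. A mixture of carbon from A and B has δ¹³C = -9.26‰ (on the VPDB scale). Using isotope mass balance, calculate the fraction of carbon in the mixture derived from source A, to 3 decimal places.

δ_A = (0.0111538/0.0112370 − 1)×1000 = (0.992596 − 1)×1000 = -7.404‰
δ_B = (0.0110360/0.0112370 − 1)×1000 = (0.982113 − 1)×1000 = -17.887‰
f_A = (δ_mix − δ_B)/(δ_A − δ_B) = (-9.26 − (-17.887))/(-7.404 − (-17.887))
f_A = 8.627 / 10.483 = 0.8230

0.823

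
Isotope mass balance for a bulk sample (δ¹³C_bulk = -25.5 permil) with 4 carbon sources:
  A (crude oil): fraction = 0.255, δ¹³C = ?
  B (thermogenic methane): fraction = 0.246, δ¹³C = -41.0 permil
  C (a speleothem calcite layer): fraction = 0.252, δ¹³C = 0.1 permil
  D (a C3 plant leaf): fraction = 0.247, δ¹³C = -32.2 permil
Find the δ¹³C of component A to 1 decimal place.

Isotope mass balance: δ_bulk = Σ fᵢ·δᵢ.
-25.5 = 0.255×δ_A + 0.246×(-41.0) + 0.252×(0.1) + 0.247×(-32.2)
0.255·δ_A = -25.5 − (-18.014) = -7.486
δ_A = -7.486 / 0.255 = -29.36 permil

-29.4 permil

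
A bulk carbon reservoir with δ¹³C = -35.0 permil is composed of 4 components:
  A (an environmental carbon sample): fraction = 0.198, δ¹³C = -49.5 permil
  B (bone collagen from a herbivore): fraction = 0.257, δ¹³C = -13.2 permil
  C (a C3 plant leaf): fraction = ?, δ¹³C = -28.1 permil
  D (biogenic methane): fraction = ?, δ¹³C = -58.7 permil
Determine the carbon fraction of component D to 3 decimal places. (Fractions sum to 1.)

Let f_D and f_C be the unknown fractions; fractions sum to 1 so f_D + f_C = 0.545.
Mass balance: Σ fᵢ·δᵢ = δ_bulk ⇒ f_D·(-58.7) + f_C·(-28.1) = -35.0 − (-13.193) = -21.807
Substitute f_C = 0.545 − f_D:
f_D·(-58.7 − -28.1) = -21.807 − 0.545×(-28.1) = -6.492
f_D = -6.492 / -30.6 = 0.2122

0.212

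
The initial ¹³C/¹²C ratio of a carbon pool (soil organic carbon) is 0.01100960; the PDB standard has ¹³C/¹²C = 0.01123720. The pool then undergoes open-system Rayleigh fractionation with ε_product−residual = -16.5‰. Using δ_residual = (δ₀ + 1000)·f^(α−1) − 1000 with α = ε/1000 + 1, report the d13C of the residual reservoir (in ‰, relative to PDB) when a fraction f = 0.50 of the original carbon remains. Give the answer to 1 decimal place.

δ₀ = (0.01100960/0.01123720 − 1)×1000 = (0.979746 − 1)×1000 = -20.254‰
α − 1 = ε/1000 = -0.0165
f^(α−1) = 0.50^(-0.0165) = 1.011503
δ_res = (-20.254 + 1000) × 1.011503 − 1000 = 991.015 − 1000 = -8.98‰

-9.0‰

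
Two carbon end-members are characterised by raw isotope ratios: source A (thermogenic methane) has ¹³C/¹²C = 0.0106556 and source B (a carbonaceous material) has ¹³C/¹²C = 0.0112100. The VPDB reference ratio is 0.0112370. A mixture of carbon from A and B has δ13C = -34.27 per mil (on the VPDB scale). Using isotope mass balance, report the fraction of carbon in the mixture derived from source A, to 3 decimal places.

0.646

δ_A = (0.0106556/0.0112370 − 1)×1000 = (0.948260 − 1)×1000 = -51.740 per mil
δ_B = (0.0112100/0.0112370 − 1)×1000 = (0.997597 − 1)×1000 = -2.403 per mil
f_A = (δ_mix − δ_B)/(δ_A − δ_B) = (-34.27 − (-2.403))/(-51.740 − (-2.403))
f_A = -31.867 / -49.337 = 0.6459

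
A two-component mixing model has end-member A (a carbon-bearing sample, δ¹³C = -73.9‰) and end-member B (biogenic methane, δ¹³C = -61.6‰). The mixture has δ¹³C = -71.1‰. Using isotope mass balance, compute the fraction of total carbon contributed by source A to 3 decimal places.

0.772

δ_mix = f_A·δ_A + (1 − f_A)·δ_B  ⇒  f_A = (δ_mix − δ_B)/(δ_A − δ_B)
f_A = (-71.1 − (-61.6)) / (-73.9 − (-61.6))
f_A = -9.5 / -12.3 = 0.7724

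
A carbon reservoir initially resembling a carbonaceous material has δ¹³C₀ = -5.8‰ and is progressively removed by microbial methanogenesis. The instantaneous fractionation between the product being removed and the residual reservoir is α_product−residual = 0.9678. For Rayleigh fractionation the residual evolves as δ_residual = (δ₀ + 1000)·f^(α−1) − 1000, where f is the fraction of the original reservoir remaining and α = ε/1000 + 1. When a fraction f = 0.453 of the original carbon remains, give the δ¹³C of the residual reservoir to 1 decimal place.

Rayleigh residual: δ_res = (δ₀ + 1000)·f^(α−1) − 1000
α − 1 = -0.03220
f^(α−1) = 0.453^(-0.03220) = 1.025826
δ_res = (-5.8 + 1000) × 1.025826 − 1000 = 1019.876 − 1000 = 19.88‰

19.9‰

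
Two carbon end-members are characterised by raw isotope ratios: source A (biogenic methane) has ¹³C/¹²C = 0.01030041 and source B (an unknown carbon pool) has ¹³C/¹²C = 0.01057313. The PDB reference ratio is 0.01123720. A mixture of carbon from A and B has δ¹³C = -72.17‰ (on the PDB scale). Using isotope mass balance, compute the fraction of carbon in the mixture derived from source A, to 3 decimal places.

δ_A = (0.01030041/0.01123720 − 1)×1000 = (0.916635 − 1)×1000 = -83.365‰
δ_B = (0.01057313/0.01123720 − 1)×1000 = (0.940904 − 1)×1000 = -59.096‰
f_A = (δ_mix − δ_B)/(δ_A − δ_B) = (-72.17 − (-59.096))/(-83.365 − (-59.096))
f_A = -13.074 / -24.269 = 0.5387

0.539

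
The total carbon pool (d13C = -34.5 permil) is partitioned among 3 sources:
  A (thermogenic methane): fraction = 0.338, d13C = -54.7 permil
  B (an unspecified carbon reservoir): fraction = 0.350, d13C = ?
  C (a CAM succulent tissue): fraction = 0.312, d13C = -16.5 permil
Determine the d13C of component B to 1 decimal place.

-31.0 permil

Isotope mass balance: δ_bulk = Σ fᵢ·δᵢ.
-34.5 = 0.338×(-54.7) + 0.350×δ_B + 0.312×(-16.5)
0.350·δ_B = -34.5 − (-23.637) = -10.863
δ_B = -10.863 / 0.350 = -31.04 permil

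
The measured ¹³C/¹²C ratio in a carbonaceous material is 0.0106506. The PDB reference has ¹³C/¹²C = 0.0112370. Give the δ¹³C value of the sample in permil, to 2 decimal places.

δ¹³C = (R_sample / R_standard − 1) × 1000
R_sample / R_standard = 0.0106506 / 0.0112370 = 0.947815
δ¹³C = (0.947815 − 1) × 1000 = -52.185 permil

-52.18 permil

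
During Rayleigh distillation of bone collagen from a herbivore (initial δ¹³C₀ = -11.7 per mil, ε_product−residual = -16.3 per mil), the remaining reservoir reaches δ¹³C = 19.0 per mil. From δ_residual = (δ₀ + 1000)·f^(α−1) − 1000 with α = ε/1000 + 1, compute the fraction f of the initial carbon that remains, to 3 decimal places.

α − 1 = ε/1000 = -0.0163
(δ_res + 1000)/(δ₀ + 1000) = (19.0 + 1000)/(-11.7 + 1000) = 1019.0/988.3 = 1.031063
f = 1.031063^(1/-0.0163) = exp(ln(1.031063)/-0.0163) = exp(0.03059/-0.0163)
f = exp(-1.8767) = 0.1531

0.153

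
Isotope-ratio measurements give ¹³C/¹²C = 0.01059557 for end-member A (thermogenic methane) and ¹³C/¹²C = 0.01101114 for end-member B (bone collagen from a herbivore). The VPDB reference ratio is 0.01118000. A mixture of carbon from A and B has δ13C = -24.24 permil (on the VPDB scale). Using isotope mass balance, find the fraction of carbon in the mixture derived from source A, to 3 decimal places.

δ_A = (0.01059557/0.01118000 − 1)×1000 = (0.947725 − 1)×1000 = -52.275 permil
δ_B = (0.01101114/0.01118000 − 1)×1000 = (0.984896 − 1)×1000 = -15.104 permil
f_A = (δ_mix − δ_B)/(δ_A − δ_B) = (-24.24 − (-15.104))/(-52.275 − (-15.104))
f_A = -9.136 / -37.171 = 0.2458

0.246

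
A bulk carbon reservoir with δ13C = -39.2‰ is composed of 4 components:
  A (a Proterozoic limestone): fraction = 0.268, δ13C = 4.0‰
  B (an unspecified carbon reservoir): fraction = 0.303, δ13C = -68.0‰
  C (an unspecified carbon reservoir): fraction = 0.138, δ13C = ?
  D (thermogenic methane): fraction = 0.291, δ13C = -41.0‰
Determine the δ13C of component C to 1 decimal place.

-56.1‰

Isotope mass balance: δ_bulk = Σ fᵢ·δᵢ.
-39.2 = 0.268×(4.0) + 0.303×(-68.0) + 0.138×δ_C + 0.291×(-41.0)
0.138·δ_C = -39.2 − (-31.463) = -7.737
δ_C = -7.737 / 0.138 = -56.07‰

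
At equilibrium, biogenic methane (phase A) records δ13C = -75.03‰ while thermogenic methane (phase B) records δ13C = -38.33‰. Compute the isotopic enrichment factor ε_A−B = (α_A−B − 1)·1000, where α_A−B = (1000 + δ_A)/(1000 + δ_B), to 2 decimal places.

-38.16‰

α_A−B = (1000 + -75.03) / (1000 + -38.33) = 924.97 / 961.67 = 0.961837
ε_A−B = (0.961837 − 1) × 1000 = -38.163‰
(The approximation ε ≈ δ_A − δ_B would give -36.70‰.)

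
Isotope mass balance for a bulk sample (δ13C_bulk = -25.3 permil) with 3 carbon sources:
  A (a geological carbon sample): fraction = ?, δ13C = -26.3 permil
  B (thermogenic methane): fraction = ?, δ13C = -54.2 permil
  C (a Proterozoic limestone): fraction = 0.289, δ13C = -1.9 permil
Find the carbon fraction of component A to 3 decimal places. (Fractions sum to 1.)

Let f_A and f_B be the unknown fractions; fractions sum to 1 so f_A + f_B = 0.711.
Mass balance: Σ fᵢ·δᵢ = δ_bulk ⇒ f_A·(-26.3) + f_B·(-54.2) = -25.3 − (-0.549) = -24.751
Substitute f_B = 0.711 − f_A:
f_A·(-26.3 − -54.2) = -24.751 − 0.711×(-54.2) = 13.785
f_A = 13.785 / 27.9 = 0.4941

0.494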